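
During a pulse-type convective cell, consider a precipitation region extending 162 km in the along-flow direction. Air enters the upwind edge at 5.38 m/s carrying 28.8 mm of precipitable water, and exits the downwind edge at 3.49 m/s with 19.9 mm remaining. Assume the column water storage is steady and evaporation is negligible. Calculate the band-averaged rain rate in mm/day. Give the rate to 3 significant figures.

R ≈ 45.6 mm/day

Column moisture flux per unit crosswind length is F = V × PW.
Inflow: F_in = 5.38 × 28.8 = 154.944 mm·m/s
Outflow: F_out = 3.49 × 19.9 = 69.451 mm·m/s
Steady-state rate R = (F_in − F_out)/L = (154.944 − 69.451) / 162000 m = 5.277e-04 mm/s.
R = 5.277e-04 × 3600 × 24 = 45.6 mm/day.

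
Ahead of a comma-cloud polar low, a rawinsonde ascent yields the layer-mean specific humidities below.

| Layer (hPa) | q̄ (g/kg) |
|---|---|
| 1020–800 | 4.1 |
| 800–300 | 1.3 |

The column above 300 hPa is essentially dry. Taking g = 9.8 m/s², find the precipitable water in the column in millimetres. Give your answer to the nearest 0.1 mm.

PW ≈ 15.8 mm

Precipitable water is the column-integrated vapour mass per unit area: PW = (1/g) Σ q̄ Δp, with q in kg/kg and Δp in Pa (1 kg/m² of water = 1 mm).
Layer 1020–800 hPa: Δp = 220 hPa = 22000 Pa, q̄ = 0.0041 kg/kg → 0.0041 × 22000 / 9.8 = 9.20 mm
Layer 800–300 hPa: Δp = 500 hPa = 50000 Pa, q̄ = 0.0013 kg/kg → 0.0013 × 50000 / 9.8 = 6.63 mm
PW = 9.20 + 6.63 = 15.83 ≈ 15.8 mm.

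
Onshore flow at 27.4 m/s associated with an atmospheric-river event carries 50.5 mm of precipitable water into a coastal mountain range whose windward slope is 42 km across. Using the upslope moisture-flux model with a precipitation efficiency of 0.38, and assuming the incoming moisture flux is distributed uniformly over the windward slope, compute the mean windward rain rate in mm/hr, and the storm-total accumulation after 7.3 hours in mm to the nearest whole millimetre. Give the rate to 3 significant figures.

Incoming column moisture flux per unit ridge length: F = V × PW = 27.4 × 50.5 = 1383.7 mm·m/s.
Spread over the 42 km slope with efficiency ε = 0.38: R = ε·F/W = 0.38 × 1383.7 / 42000 m = 1.252e-02 mm/s.
R = 1.252e-02 × 3600 = 45.1 mm/hr.
Over 7.3 h: total = 45.1 × 7.3 = 329.23 ≈ 329 mm.

R ≈ 45.1 mm/hr; total ≈ 329 mm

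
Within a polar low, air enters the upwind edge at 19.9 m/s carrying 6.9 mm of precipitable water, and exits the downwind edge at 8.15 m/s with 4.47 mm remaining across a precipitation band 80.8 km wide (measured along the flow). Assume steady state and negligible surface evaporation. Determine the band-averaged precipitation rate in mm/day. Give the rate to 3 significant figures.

R ≈ 108 mm/day

Column moisture flux per unit crosswind length is F = V × PW.
Inflow: F_in = 19.9 × 6.9 = 137.31 mm·m/s
Outflow: F_out = 8.15 × 4.47 = 36.4305 mm·m/s
Steady-state rate R = (F_in − F_out)/L = (137.31 − 36.4305) / 80800 m = 1.249e-03 mm/s.
R = 1.249e-03 × 3600 × 24 = 108 mm/day.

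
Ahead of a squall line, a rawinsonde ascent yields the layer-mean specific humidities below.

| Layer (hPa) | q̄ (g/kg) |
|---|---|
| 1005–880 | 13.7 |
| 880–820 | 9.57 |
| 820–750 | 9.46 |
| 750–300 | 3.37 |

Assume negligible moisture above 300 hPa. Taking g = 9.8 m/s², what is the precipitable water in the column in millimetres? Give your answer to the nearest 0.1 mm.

PW ≈ 45.6 mm

Precipitable water is the column-integrated vapour mass per unit area: PW = (1/g) Σ q̄ Δp, with q in kg/kg and Δp in Pa (1 kg/m² of water = 1 mm).
Layer 1005–880 hPa: Δp = 125 hPa = 12500 Pa, q̄ = 0.0137 kg/kg → 0.0137 × 12500 / 9.8 = 17.47 mm
Layer 880–820 hPa: Δp = 60 hPa = 6000 Pa, q̄ = 0.00957 kg/kg → 0.00957 × 6000 / 9.8 = 5.86 mm
Layer 820–750 hPa: Δp = 70 hPa = 7000 Pa, q̄ = 0.00946 kg/kg → 0.00946 × 7000 / 9.8 = 6.76 mm
Layer 750–300 hPa: Δp = 450 hPa = 45000 Pa, q̄ = 0.00337 kg/kg → 0.00337 × 45000 / 9.8 = 15.47 mm
PW = 17.47 + 5.86 + 6.76 + 15.47 = 45.56 ≈ 45.6 mm.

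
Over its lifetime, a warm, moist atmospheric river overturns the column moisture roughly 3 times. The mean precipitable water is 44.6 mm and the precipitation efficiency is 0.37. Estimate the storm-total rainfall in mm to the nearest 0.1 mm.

rainfall ≈ 49.5 mm

Each cycle deposits ε × PW = 0.37 × 44.6 = 16.502 mm.
Over 3 cycles: 3 × 16.502 = 49.5 mm.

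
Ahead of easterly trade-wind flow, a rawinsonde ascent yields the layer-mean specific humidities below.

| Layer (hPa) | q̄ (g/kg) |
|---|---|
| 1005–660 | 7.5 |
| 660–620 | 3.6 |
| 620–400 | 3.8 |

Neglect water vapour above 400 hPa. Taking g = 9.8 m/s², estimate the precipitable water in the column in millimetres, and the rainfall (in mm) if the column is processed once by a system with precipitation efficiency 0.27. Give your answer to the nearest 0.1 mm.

PW ≈ 36.4 mm; rainfall ≈ 9.8 mm

Precipitable water is the column-integrated vapour mass per unit area: PW = (1/g) Σ q̄ Δp, with q in kg/kg and Δp in Pa (1 kg/m² of water = 1 mm).
Layer 1005–660 hPa: Δp = 345 hPa = 34500 Pa, q̄ = 0.0075 kg/kg → 0.0075 × 34500 / 9.8 = 26.40 mm
Layer 660–620 hPa: Δp = 40 hPa = 4000 Pa, q̄ = 0.0036 kg/kg → 0.0036 × 4000 / 9.8 = 1.47 mm
Layer 620–400 hPa: Δp = 220 hPa = 22000 Pa, q̄ = 0.0038 kg/kg → 0.0038 × 22000 / 9.8 = 8.53 mm
PW = 26.40 + 1.47 + 8.53 = 36.40 ≈ 36.4 mm.
Rainfall = ε × PW = 0.27 × 36.4 = 9.8 mm.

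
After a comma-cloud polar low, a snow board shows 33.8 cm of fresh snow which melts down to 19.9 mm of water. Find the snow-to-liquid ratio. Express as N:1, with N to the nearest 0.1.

Ratio = snow depth / SWE = 338 mm / 19.9 mm = 17.0, i.e. 17.0:1.

ratio ≈ 17.0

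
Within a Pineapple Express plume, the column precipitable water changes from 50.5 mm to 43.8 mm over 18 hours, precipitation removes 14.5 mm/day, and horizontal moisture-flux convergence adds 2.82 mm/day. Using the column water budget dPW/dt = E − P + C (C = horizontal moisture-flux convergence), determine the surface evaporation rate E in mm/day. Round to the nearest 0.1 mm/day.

dPW/dt = (43.8 − 50.5) mm / (18/24 day) = -8.933 mm/day.
E = dPW/dt + P − C = (-8.933) + 14.5 − (2.82) = 2.7 mm/day.

E ≈ 2.7 mm/day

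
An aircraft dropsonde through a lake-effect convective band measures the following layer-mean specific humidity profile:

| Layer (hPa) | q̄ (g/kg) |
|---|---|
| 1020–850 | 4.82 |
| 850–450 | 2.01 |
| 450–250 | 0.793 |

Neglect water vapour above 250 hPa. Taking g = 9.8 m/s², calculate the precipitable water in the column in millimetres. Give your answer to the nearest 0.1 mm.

Precipitable water is the column-integrated vapour mass per unit area: PW = (1/g) Σ q̄ Δp, with q in kg/kg and Δp in Pa (1 kg/m² of water = 1 mm).
Layer 1020–850 hPa: Δp = 170 hPa = 17000 Pa, q̄ = 0.00482 kg/kg → 0.00482 × 17000 / 9.8 = 8.36 mm
Layer 850–450 hPa: Δp = 400 hPa = 40000 Pa, q̄ = 0.00201 kg/kg → 0.00201 × 40000 / 9.8 = 8.20 mm
Layer 450–250 hPa: Δp = 200 hPa = 20000 Pa, q̄ = 0.000793 kg/kg → 0.000793 × 20000 / 9.8 = 1.62 mm
PW = 8.36 + 8.20 + 1.62 = 18.18 ≈ 18.2 mm.

PW ≈ 18.2 mm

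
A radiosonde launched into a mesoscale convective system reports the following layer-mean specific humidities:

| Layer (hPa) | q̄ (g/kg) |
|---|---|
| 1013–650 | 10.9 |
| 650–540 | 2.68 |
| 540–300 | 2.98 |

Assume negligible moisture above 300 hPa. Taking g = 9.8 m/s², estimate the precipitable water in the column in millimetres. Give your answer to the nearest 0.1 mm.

Precipitable water is the column-integrated vapour mass per unit area: PW = (1/g) Σ q̄ Δp, with q in kg/kg and Δp in Pa (1 kg/m² of water = 1 mm).
Layer 1013–650 hPa: Δp = 363 hPa = 36300 Pa, q̄ = 0.0109 kg/kg → 0.0109 × 36300 / 9.8 = 40.37 mm
Layer 650–540 hPa: Δp = 110 hPa = 11000 Pa, q̄ = 0.00268 kg/kg → 0.00268 × 11000 / 9.8 = 3.01 mm
Layer 540–300 hPa: Δp = 240 hPa = 24000 Pa, q̄ = 0.00298 kg/kg → 0.00298 × 24000 / 9.8 = 7.30 mm
PW = 40.37 + 3.01 + 7.30 = 50.68 ≈ 50.7 mm.

PW ≈ 50.7 mm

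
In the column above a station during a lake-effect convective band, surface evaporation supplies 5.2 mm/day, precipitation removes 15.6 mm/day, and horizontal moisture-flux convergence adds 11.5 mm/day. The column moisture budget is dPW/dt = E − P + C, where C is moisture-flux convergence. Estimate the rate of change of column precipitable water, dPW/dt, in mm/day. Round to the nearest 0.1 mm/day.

dPW/dt = E − P + C = 5.2 − 15.6 + (11.5) = 1.1 mm/day.

dPW/dt ≈ 1.1 mm/day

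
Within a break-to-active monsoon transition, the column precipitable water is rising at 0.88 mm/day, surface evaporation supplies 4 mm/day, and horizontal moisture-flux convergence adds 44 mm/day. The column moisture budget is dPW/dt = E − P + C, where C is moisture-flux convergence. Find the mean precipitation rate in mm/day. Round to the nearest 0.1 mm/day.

dPW/dt = +0.88 mm/day.
P = E + C − dPW/dt = 4 + (44) − (+0.88) = 47.1 mm/day.

P ≈ 47.1 mm/day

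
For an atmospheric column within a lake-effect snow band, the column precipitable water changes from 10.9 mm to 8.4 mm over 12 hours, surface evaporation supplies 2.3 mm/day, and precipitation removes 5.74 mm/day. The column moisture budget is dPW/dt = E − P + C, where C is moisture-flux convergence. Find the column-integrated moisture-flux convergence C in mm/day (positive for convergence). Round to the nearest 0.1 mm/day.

C ≈ -1.6 mm/day

dPW/dt = (8.4 − 10.9) mm / (12/24 day) = -5.000 mm/day.
C = dPW/dt − E + P = (-5.000) − 2.3 + 5.74 = -1.6 mm/day.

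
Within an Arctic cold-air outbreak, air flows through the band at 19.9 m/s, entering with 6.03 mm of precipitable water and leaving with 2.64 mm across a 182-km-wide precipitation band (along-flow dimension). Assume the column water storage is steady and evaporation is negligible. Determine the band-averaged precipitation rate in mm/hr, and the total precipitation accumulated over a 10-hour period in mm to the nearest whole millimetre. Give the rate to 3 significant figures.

Column moisture flux per unit crosswind length is F = V × PW.
Inflow: F_in = 19.9 × 6.03 = 119.997 mm·m/s
Outflow: F_out = 19.9 × 2.64 = 52.536 mm·m/s
Steady-state rate R = (F_in − F_out)/L = (119.997 − 52.536) / 182000 m = 3.707e-04 mm/s.
R = 3.707e-04 × 3600 = 1.33 mm/hr.
Over 10 h: total = 1.33 × 10 = 13.3 ≈ 13 mm.

R ≈ 1.33 mm/hr; total ≈ 13 mm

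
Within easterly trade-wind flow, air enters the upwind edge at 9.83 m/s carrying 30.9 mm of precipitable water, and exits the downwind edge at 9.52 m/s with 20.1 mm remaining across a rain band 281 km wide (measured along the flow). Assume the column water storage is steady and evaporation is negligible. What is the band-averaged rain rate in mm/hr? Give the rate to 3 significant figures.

R ≈ 1.44 mm/hr

Column moisture flux per unit crosswind length is F = V × PW.
Inflow: F_in = 9.83 × 30.9 = 303.747 mm·m/s
Outflow: F_out = 9.52 × 20.1 = 191.352 mm·m/s
Steady-state rate R = (F_in − F_out)/L = (303.747 − 191.352) / 281000 m = 4.000e-04 mm/s.
R = 4.000e-04 × 3600 = 1.44 mm/hr.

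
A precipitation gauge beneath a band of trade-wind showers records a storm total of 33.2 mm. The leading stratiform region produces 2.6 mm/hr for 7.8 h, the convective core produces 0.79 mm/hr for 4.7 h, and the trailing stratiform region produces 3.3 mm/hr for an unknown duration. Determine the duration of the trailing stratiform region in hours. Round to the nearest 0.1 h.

Known phases: 2.6 × 7.8 + 0.79 × 4.7 = 20.28 + 3.713 = 23.993 mm.
Remaining depth = 33.2 − 23.993 = 9.207 mm.
Duration = 9.207 / 3.3 = 2.8 h.

duration ≈ 2.8 h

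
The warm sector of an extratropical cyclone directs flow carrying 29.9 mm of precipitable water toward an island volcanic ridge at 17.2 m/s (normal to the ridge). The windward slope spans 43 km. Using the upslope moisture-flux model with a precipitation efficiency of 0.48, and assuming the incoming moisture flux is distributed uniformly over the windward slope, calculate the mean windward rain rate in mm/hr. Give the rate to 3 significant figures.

Incoming column moisture flux per unit ridge length: F = V × PW = 17.2 × 29.9 = 514.28 mm·m/s.
Spread over the 43 km slope with efficiency ε = 0.48: R = ε·F/W = 0.48 × 514.28 / 43000 m = 5.741e-03 mm/s.
R = 5.741e-03 × 3600 = 20.7 mm/hr.

R ≈ 20.7 mm/hr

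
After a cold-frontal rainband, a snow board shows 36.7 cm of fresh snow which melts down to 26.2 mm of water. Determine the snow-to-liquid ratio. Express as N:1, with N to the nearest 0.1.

Ratio = snow depth / SWE = 367 mm / 26.2 mm = 14.0, i.e. 14.0:1.

ratio ≈ 14.0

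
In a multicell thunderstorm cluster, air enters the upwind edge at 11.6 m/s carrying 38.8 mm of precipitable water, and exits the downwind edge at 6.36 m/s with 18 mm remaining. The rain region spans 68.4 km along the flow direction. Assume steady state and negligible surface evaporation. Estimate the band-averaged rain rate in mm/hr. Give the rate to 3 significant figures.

R ≈ 17.7 mm/hr

Column moisture flux per unit crosswind length is F = V × PW.
Inflow: F_in = 11.6 × 38.8 = 450.08 mm·m/s
Outflow: F_out = 6.36 × 18 = 114.48 mm·m/s
Steady-state rate R = (F_in − F_out)/L = (450.08 − 114.48) / 68400 m = 4.906e-03 mm/s.
R = 4.906e-03 × 3600 = 17.7 mm/hr.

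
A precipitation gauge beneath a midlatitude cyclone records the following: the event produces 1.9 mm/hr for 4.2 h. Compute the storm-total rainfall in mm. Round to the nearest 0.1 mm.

Total = Σ Rᵢ Δtᵢ = 1.9 × 4.2
      = 7.98 = 8.0 mm.

total ≈ 8.0 mm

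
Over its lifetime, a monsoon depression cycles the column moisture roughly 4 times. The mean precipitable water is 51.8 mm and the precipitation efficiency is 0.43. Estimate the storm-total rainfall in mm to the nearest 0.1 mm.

rainfall ≈ 89.1 mm

Each cycle deposits ε × PW = 0.43 × 51.8 = 22.274 mm.
Over 4 cycles: 4 × 22.274 = 89.1 mm.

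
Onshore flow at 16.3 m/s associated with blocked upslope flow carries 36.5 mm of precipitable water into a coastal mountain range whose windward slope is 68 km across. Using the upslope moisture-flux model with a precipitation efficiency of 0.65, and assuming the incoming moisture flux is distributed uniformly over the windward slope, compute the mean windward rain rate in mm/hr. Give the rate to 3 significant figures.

Incoming column moisture flux per unit ridge length: F = V × PW = 16.3 × 36.5 = 594.95 mm·m/s.
Spread over the 68 km slope with efficiency ε = 0.65: R = ε·F/W = 0.65 × 594.95 / 68000 m = 5.687e-03 mm/s.
R = 5.687e-03 × 3600 = 20.5 mm/hr.

R ≈ 20.5 mm/hr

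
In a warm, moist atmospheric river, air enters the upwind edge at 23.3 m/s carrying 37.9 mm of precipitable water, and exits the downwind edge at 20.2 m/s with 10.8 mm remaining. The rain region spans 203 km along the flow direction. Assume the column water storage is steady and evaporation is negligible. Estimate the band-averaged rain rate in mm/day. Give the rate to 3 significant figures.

Column moisture flux per unit crosswind length is F = V × PW.
Inflow: F_in = 23.3 × 37.9 = 883.07 mm·m/s
Outflow: F_out = 20.2 × 10.8 = 218.16 mm·m/s
Steady-state rate R = (F_in − F_out)/L = (883.07 − 218.16) / 203000 m = 3.275e-03 mm/s.
R = 3.275e-03 × 3600 × 24 = 283 mm/day.

R ≈ 283 mm/day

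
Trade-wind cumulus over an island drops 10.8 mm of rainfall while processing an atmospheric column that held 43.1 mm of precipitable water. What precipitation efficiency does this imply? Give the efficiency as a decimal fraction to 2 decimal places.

ε ≈ 0.25

ε = rainfall / PW = 10.8 / 43.1 = 0.25.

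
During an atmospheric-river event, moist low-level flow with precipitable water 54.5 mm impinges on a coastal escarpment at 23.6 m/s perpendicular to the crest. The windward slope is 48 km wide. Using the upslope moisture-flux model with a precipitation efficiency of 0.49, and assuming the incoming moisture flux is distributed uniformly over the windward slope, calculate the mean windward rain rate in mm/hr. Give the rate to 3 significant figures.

Incoming column moisture flux per unit ridge length: F = V × PW = 23.6 × 54.5 = 1286.2 mm·m/s.
Spread over the 48 km slope with efficiency ε = 0.49: R = ε·F/W = 0.49 × 1286.2 / 48000 m = 1.313e-02 mm/s.
R = 1.313e-02 × 3600 = 47.3 mm/hr.

R ≈ 47.3 mm/hr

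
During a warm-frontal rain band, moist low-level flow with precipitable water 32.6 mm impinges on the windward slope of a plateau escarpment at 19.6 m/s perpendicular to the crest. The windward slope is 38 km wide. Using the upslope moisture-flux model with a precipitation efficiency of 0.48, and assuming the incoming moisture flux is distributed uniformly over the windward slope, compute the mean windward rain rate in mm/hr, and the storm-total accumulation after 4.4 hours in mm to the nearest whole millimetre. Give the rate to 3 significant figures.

Incoming column moisture flux per unit ridge length: F = V × PW = 19.6 × 32.6 = 638.96 mm·m/s.
Spread over the 38 km slope with efficiency ε = 0.48: R = ε·F/W = 0.48 × 638.96 / 38000 m = 8.071e-03 mm/s.
R = 8.071e-03 × 3600 = 29.1 mm/hr.
Over 4.4 h: total = 29.1 × 4.4 = 128.04 ≈ 128 mm.

R ≈ 29.1 mm/hr; total ≈ 128 mm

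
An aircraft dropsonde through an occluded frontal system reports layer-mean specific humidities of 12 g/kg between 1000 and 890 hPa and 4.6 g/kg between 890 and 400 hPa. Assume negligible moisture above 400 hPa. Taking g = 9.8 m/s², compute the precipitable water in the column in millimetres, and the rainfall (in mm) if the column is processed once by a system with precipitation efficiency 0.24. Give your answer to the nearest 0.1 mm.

Precipitable water is the column-integrated vapour mass per unit area: PW = (1/g) Σ q̄ Δp, with q in kg/kg and Δp in Pa (1 kg/m² of water = 1 mm).
Layer 1000–890 hPa: Δp = 110 hPa = 11000 Pa, q̄ = 0.012 kg/kg → 0.012 × 11000 / 9.8 = 13.47 mm
Layer 890–400 hPa: Δp = 490 hPa = 49000 Pa, q̄ = 0.0046 kg/kg → 0.0046 × 49000 / 9.8 = 23.00 mm
PW = 13.47 + 23.00 = 36.47 ≈ 36.5 mm.
Rainfall = ε × PW = 0.24 × 36.5 = 8.8 mm.

PW ≈ 36.5 mm; rainfall ≈ 8.8 mm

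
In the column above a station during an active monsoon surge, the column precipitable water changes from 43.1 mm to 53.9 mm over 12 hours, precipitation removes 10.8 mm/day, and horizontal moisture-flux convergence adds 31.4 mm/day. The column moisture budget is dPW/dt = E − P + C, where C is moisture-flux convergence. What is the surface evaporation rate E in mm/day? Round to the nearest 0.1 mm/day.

E ≈ 1.0 mm/day

dPW/dt = (53.9 − 43.1) mm / (12/24 day) = +21.600 mm/day.
E = dPW/dt + P − C = (+21.600) + 10.8 − (31.4) = 1.0 mm/day.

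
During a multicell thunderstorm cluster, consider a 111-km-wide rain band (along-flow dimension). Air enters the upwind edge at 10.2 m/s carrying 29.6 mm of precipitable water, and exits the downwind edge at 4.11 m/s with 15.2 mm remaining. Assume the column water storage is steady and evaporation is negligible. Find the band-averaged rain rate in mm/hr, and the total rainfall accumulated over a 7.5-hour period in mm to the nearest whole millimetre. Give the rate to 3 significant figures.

Column moisture flux per unit crosswind length is F = V × PW.
Inflow: F_in = 10.2 × 29.6 = 301.92 mm·m/s
Outflow: F_out = 4.11 × 15.2 = 62.472 mm·m/s
Steady-state rate R = (F_in − F_out)/L = (301.92 − 62.472) / 111000 m = 2.157e-03 mm/s.
R = 2.157e-03 × 3600 = 7.77 mm/hr.
Over 7.5 h: total = 7.77 × 7.5 = 58.275 ≈ 58 mm.

R ≈ 7.77 mm/hr; total ≈ 58 mm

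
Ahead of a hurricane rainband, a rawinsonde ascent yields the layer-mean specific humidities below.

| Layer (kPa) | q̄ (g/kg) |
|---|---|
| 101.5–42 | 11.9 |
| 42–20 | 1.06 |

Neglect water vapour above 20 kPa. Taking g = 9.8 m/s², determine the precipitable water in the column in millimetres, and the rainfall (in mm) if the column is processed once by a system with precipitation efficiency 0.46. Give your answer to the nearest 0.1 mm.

PW ≈ 74.6 mm; rainfall ≈ 34.3 mm

Precipitable water is the column-integrated vapour mass per unit area: PW = (1/g) Σ q̄ Δp, with q in kg/kg and Δp in Pa (1 kg/m² of water = 1 mm).
Layer 101.5–42 kPa: Δp = 595 hPa = 59500 Pa, q̄ = 0.0119 kg/kg → 0.0119 × 59500 / 9.8 = 72.25 mm
Layer 42–20 kPa: Δp = 220 hPa = 22000 Pa, q̄ = 0.00106 kg/kg → 0.00106 × 22000 / 9.8 = 2.38 mm
PW = 72.25 + 2.38 = 74.63 ≈ 74.6 mm.
Rainfall = ε × PW = 0.46 × 74.6 = 34.3 mm.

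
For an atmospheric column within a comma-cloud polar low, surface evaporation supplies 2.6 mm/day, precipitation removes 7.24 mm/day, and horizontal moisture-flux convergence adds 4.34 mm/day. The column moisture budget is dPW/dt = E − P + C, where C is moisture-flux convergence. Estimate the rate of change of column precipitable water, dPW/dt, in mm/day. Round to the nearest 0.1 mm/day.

dPW/dt ≈ -0.3 mm/day

dPW/dt = E − P + C = 2.6 − 7.24 + (4.34) = -0.3 mm/day.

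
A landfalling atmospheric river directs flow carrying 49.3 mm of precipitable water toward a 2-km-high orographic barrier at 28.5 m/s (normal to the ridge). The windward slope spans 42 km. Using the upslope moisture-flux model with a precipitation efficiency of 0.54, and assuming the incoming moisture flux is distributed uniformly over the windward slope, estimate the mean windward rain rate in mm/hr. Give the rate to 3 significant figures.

Incoming column moisture flux per unit ridge length: F = V × PW = 28.5 × 49.3 = 1405.05 mm·m/s.
Spread over the 42 km slope with efficiency ε = 0.54: R = ε·F/W = 0.54 × 1405.05 / 42000 m = 1.806e-02 mm/s.
R = 1.806e-02 × 3600 = 65.0 mm/hr.

R ≈ 65.0 mm/hr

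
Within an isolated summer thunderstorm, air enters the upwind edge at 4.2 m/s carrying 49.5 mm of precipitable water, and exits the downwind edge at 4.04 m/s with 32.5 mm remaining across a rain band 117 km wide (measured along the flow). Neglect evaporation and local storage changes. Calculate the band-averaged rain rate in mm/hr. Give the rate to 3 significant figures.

R ≈ 2.36 mm/hr

Column moisture flux per unit crosswind length is F = V × PW.
Inflow: F_in = 4.2 × 49.5 = 207.9 mm·m/s
Outflow: F_out = 4.04 × 32.5 = 131.3 mm·m/s
Steady-state rate R = (F_in − F_out)/L = (207.9 − 131.3) / 117000 m = 6.547e-04 mm/s.
R = 6.547e-04 × 3600 = 2.36 mm/hr.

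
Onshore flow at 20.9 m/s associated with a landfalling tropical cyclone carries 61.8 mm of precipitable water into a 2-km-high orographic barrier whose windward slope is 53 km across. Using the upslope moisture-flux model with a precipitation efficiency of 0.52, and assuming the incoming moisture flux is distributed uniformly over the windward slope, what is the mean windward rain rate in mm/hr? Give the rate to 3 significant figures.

Incoming column moisture flux per unit ridge length: F = V × PW = 20.9 × 61.8 = 1291.62 mm·m/s.
Spread over the 53 km slope with efficiency ε = 0.52: R = ε·F/W = 0.52 × 1291.62 / 53000 m = 1.267e-02 mm/s.
R = 1.267e-02 × 3600 = 45.6 mm/hr.

R ≈ 45.6 mm/hr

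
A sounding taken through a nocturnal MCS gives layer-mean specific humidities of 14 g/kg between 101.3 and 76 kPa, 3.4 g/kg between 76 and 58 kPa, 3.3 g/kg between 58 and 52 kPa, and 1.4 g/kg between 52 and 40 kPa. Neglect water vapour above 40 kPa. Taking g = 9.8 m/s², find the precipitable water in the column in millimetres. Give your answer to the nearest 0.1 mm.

Precipitable water is the column-integrated vapour mass per unit area: PW = (1/g) Σ q̄ Δp, with q in kg/kg and Δp in Pa (1 kg/m² of water = 1 mm).
Layer 101.3–76 kPa: Δp = 253 hPa = 25300 Pa, q̄ = 0.014 kg/kg → 0.014 × 25300 / 9.8 = 36.14 mm
Layer 76–58 kPa: Δp = 180 hPa = 18000 Pa, q̄ = 0.0034 kg/kg → 0.0034 × 18000 / 9.8 = 6.24 mm
Layer 58–52 kPa: Δp = 60 hPa = 6000 Pa, q̄ = 0.0033 kg/kg → 0.0033 × 6000 / 9.8 = 2.02 mm
Layer 52–40 kPa: Δp = 120 hPa = 12000 Pa, q̄ = 0.0014 kg/kg → 0.0014 × 12000 / 9.8 = 1.71 mm
PW = 36.14 + 6.24 + 2.02 + 1.71 = 46.11 ≈ 46.1 mm.

PW ≈ 46.1 mm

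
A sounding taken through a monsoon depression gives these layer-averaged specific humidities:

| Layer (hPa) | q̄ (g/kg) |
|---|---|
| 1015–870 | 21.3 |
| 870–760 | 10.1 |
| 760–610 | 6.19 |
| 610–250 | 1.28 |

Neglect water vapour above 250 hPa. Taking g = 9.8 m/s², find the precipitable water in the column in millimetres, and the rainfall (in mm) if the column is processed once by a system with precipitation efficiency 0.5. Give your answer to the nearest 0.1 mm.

PW ≈ 57.0 mm; rainfall ≈ 28.5 mm

Precipitable water is the column-integrated vapour mass per unit area: PW = (1/g) Σ q̄ Δp, with q in kg/kg and Δp in Pa (1 kg/m² of water = 1 mm).
Layer 1015–870 hPa: Δp = 145 hPa = 14500 Pa, q̄ = 0.0213 kg/kg → 0.0213 × 14500 / 9.8 = 31.52 mm
Layer 870–760 hPa: Δp = 110 hPa = 11000 Pa, q̄ = 0.0101 kg/kg → 0.0101 × 11000 / 9.8 = 11.34 mm
Layer 760–610 hPa: Δp = 150 hPa = 15000 Pa, q̄ = 0.00619 kg/kg → 0.00619 × 15000 / 9.8 = 9.47 mm
Layer 610–250 hPa: Δp = 360 hPa = 36000 Pa, q̄ = 0.00128 kg/kg → 0.00128 × 36000 / 9.8 = 4.70 mm
PW = 31.52 + 11.34 + 9.47 + 4.70 = 57.03 ≈ 57.0 mm.
Rainfall = ε × PW = 0.5 × 57.0 = 28.5 mm.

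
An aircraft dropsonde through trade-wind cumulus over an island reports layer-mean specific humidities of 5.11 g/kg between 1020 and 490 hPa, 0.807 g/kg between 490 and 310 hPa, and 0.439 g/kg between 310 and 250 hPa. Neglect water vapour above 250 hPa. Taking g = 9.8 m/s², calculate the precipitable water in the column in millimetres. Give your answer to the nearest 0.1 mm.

Precipitable water is the column-integrated vapour mass per unit area: PW = (1/g) Σ q̄ Δp, with q in kg/kg and Δp in Pa (1 kg/m² of water = 1 mm).
Layer 1020–490 hPa: Δp = 530 hPa = 53000 Pa, q̄ = 0.00511 kg/kg → 0.00511 × 53000 / 9.8 = 27.64 mm
Layer 490–310 hPa: Δp = 180 hPa = 18000 Pa, q̄ = 0.000807 kg/kg → 0.000807 × 18000 / 9.8 = 1.48 mm
Layer 310–250 hPa: Δp = 60 hPa = 6000 Pa, q̄ = 0.000439 kg/kg → 0.000439 × 6000 / 9.8 = 0.27 mm
PW = 27.64 + 1.48 + 0.27 = 29.39 ≈ 29.4 mm.

PW ≈ 29.4 mm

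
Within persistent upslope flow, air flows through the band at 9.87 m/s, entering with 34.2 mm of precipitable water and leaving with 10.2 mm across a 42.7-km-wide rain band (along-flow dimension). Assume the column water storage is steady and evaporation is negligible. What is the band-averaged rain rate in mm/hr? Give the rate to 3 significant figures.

Column moisture flux per unit crosswind length is F = V × PW.
Inflow: F_in = 9.87 × 34.2 = 337.554 mm·m/s
Outflow: F_out = 9.87 × 10.2 = 100.674 mm·m/s
Steady-state rate R = (F_in − F_out)/L = (337.554 − 100.674) / 42700 m = 5.548e-03 mm/s.
R = 5.548e-03 × 3600 = 20.0 mm/hr.

R ≈ 20.0 mm/hr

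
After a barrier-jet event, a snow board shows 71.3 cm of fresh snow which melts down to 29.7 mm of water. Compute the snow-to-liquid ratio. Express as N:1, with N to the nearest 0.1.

Ratio = snow depth / SWE = 713 mm / 29.7 mm = 24.0, i.e. 24.0:1.

ratio ≈ 24.0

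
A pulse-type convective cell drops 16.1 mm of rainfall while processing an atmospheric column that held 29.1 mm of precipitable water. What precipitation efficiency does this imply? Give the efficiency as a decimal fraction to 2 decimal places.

ε ≈ 0.55

ε = rainfall / PW = 16.1 / 29.1 = 0.55.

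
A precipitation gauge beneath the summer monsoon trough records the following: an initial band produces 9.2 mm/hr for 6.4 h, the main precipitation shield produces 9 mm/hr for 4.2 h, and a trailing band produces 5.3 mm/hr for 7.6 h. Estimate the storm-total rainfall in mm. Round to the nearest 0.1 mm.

Total = Σ Rᵢ Δtᵢ = 9.2 × 6.4 + 9 × 4.2 + 5.3 × 7.6
      = 58.88 + 37.8 + 40.28 = 137.0 mm.

total ≈ 137.0 mm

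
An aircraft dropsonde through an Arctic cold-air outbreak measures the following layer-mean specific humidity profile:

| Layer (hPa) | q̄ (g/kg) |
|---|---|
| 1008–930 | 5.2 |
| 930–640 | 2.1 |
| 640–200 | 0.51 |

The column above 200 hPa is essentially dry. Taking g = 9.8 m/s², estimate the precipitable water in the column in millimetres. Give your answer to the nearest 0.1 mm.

PW ≈ 12.6 mm

Precipitable water is the column-integrated vapour mass per unit area: PW = (1/g) Σ q̄ Δp, with q in kg/kg and Δp in Pa (1 kg/m² of water = 1 mm).
Layer 1008–930 hPa: Δp = 78 hPa = 7800 Pa, q̄ = 0.0052 kg/kg → 0.0052 × 7800 / 9.8 = 4.14 mm
Layer 930–640 hPa: Δp = 290 hPa = 29000 Pa, q̄ = 0.0021 kg/kg → 0.0021 × 29000 / 9.8 = 6.21 mm
Layer 640–200 hPa: Δp = 440 hPa = 44000 Pa, q̄ = 0.00051 kg/kg → 0.00051 × 44000 / 9.8 = 2.29 mm
PW = 4.14 + 6.21 + 2.29 = 12.64 ≈ 12.6 mm.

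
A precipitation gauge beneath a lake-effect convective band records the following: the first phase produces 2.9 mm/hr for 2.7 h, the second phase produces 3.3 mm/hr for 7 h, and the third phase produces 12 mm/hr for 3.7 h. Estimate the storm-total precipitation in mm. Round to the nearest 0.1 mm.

total ≈ 75.3 mm

Total = Σ Rᵢ Δtᵢ = 2.9 × 2.7 + 3.3 × 7 + 12 × 3.7
      = 7.83 + 23.1 + 44.4 = 75.3 mm.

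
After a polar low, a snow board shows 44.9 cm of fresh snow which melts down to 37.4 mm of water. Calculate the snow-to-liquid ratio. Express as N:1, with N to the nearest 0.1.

Ratio = snow depth / SWE = 449 mm / 37.4 mm = 12.0, i.e. 12.0:1.

ratio ≈ 12.0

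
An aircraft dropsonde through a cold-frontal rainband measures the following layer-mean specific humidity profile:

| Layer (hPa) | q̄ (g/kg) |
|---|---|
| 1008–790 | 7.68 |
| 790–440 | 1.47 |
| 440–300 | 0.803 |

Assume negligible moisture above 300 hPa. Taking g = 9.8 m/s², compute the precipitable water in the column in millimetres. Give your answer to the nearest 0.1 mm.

Precipitable water is the column-integrated vapour mass per unit area: PW = (1/g) Σ q̄ Δp, with q in kg/kg and Δp in Pa (1 kg/m² of water = 1 mm).
Layer 1008–790 hPa: Δp = 218 hPa = 21800 Pa, q̄ = 0.00768 kg/kg → 0.00768 × 21800 / 9.8 = 17.08 mm
Layer 790–440 hPa: Δp = 350 hPa = 35000 Pa, q̄ = 0.00147 kg/kg → 0.00147 × 35000 / 9.8 = 5.25 mm
Layer 440–300 hPa: Δp = 140 hPa = 14000 Pa, q̄ = 0.000803 kg/kg → 0.000803 × 14000 / 9.8 = 1.15 mm
PW = 17.08 + 5.25 + 1.15 = 23.48 ≈ 23.5 mm.

PW ≈ 23.5 mm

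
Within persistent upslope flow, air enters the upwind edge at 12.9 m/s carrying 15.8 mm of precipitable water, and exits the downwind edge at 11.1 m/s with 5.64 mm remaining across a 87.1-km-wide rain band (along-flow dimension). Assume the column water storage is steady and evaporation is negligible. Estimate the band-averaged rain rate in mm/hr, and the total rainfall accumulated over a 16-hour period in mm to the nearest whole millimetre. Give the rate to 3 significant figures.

Column moisture flux per unit crosswind length is F = V × PW.
Inflow: F_in = 12.9 × 15.8 = 203.82 mm·m/s
Outflow: F_out = 11.1 × 5.64 = 62.604 mm·m/s
Steady-state rate R = (F_in − F_out)/L = (203.82 − 62.604) / 87100 m = 1.621e-03 mm/s.
R = 1.621e-03 × 3600 = 5.84 mm/hr.
Over 16 h: total = 5.84 × 16 = 93.44 ≈ 93 mm.

R ≈ 5.84 mm/hr; total ≈ 93 mm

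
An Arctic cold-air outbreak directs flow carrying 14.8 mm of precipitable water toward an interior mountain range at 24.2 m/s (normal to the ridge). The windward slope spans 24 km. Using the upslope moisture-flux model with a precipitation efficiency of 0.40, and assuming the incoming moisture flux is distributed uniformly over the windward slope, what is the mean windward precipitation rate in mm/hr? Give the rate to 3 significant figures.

R ≈ 21.5 mm/hr

Incoming column moisture flux per unit ridge length: F = V × PW = 24.2 × 14.8 = 358.16 mm·m/s.
Spread over the 24 km slope with efficiency ε = 0.40: R = ε·F/W = 0.40 × 358.16 / 24000 m = 5.969e-03 mm/s.
R = 5.969e-03 × 3600 = 21.5 mm/hr.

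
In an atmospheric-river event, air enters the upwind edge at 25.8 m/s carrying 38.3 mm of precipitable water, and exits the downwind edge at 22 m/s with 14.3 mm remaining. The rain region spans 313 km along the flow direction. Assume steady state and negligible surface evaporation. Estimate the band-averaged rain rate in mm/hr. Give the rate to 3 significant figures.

R ≈ 7.75 mm/hr

Column moisture flux per unit crosswind length is F = V × PW.
Inflow: F_in = 25.8 × 38.3 = 988.14 mm·m/s
Outflow: F_out = 22 × 14.3 = 314.6 mm·m/s
Steady-state rate R = (F_in − F_out)/L = (988.14 − 314.6) / 313000 m = 2.152e-03 mm/s.
R = 2.152e-03 × 3600 = 7.75 mm/hr.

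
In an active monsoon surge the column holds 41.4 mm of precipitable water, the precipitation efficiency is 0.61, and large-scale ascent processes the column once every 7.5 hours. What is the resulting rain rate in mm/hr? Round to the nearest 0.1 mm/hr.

R ≈ 3.4 mm/hr

Each overturning extracts ε × PW = 0.61 × 41.4 = 25.254 mm.
Rate = ε·PW / τ = 25.254 / 7.5 h = 3.4 mm/hr.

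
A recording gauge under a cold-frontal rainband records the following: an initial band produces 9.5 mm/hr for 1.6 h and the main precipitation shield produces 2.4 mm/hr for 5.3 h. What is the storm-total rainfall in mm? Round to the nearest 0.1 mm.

total ≈ 27.9 mm

Total = Σ Rᵢ Δtᵢ = 9.5 × 1.6 + 2.4 × 5.3
      = 15.2 + 12.72 = 27.9 mm.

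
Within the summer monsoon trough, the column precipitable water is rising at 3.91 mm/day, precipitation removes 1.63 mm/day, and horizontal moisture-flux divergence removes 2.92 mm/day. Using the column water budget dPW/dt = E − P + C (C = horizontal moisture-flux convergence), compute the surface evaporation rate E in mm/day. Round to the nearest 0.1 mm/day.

E ≈ 8.5 mm/day

dPW/dt = +3.91 mm/day.
E = dPW/dt + P − C = (+3.91) + 1.63 − (-2.92) = 8.5 mm/day.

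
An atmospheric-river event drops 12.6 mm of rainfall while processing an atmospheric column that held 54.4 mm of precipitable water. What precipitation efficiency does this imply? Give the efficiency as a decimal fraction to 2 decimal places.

ε ≈ 0.23

ε = rainfall / PW = 12.6 / 54.4 = 0.23.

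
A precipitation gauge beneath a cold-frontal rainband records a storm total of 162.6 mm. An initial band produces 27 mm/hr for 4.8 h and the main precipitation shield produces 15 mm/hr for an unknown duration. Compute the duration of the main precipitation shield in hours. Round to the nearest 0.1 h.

Known phases: 27 × 4.8 = 129.6 mm.
Remaining depth = 162.6 − 129.6 = 33 mm.
Duration = 33 / 15 = 2.2 h.

duration ≈ 2.2 h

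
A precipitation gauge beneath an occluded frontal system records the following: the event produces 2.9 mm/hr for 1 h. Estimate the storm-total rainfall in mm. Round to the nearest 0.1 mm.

total ≈ 2.9 mm

Total = Σ Rᵢ Δtᵢ = 2.9 × 1
      = 2.9 = 2.9 mm.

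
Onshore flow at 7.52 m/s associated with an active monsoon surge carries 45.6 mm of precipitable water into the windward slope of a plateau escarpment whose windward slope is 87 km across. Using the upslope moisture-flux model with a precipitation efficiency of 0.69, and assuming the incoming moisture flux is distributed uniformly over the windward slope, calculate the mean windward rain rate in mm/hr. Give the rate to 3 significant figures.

Incoming column moisture flux per unit ridge length: F = V × PW = 7.52 × 45.6 = 342.912 mm·m/s.
Spread over the 87 km slope with efficiency ε = 0.69: R = ε·F/W = 0.69 × 342.912 / 87000 m = 2.720e-03 mm/s.
R = 2.720e-03 × 3600 = 9.79 mm/hr.

R ≈ 9.79 mm/hr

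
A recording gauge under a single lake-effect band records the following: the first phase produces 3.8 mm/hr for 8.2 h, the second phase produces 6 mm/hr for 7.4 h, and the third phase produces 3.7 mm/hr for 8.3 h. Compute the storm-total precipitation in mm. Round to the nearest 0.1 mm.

Total = Σ Rᵢ Δtᵢ = 3.8 × 8.2 + 6 × 7.4 + 3.7 × 8.3
      = 31.16 + 44.4 + 30.71 = 106.3 mm.

total ≈ 106.3 mm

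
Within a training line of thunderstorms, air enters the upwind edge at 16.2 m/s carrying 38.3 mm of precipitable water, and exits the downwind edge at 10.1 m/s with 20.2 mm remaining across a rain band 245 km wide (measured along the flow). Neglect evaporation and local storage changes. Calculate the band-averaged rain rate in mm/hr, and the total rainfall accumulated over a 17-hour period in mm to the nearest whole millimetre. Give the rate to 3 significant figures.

Column moisture flux per unit crosswind length is F = V × PW.
Inflow: F_in = 16.2 × 38.3 = 620.46 mm·m/s
Outflow: F_out = 10.1 × 20.2 = 204.02 mm·m/s
Steady-state rate R = (F_in − F_out)/L = (620.46 − 204.02) / 245000 m = 1.700e-03 mm/s.
R = 1.700e-03 × 3600 = 6.12 mm/hr.
Over 17 h: total = 6.12 × 17 = 104.04 ≈ 104 mm.

R ≈ 6.12 mm/hr; total ≈ 104 mm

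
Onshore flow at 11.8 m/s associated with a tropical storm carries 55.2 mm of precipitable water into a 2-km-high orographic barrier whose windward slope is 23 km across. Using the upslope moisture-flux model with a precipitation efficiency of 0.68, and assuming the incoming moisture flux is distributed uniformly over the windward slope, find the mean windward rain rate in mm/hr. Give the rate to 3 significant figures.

R ≈ 69.3 mm/hr

Incoming column moisture flux per unit ridge length: F = V × PW = 11.8 × 55.2 = 651.36 mm·m/s.
Spread over the 23 km slope with efficiency ε = 0.68: R = ε·F/W = 0.68 × 651.36 / 23000 m = 1.926e-02 mm/s.
R = 1.926e-02 × 3600 = 69.3 mm/hr.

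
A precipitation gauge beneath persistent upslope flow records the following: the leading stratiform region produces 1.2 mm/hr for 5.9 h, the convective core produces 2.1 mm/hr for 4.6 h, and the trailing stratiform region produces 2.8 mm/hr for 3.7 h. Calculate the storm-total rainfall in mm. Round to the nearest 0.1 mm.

Total = Σ Rᵢ Δtᵢ = 1.2 × 5.9 + 2.1 × 4.6 + 2.8 × 3.7
      = 7.08 + 9.66 + 10.36 = 27.1 mm.

total ≈ 27.1 mm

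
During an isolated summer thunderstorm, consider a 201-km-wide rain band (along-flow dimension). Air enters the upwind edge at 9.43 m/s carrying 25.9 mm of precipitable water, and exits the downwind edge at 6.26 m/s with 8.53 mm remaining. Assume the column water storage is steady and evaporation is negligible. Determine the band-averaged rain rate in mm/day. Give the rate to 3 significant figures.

Column moisture flux per unit crosswind length is F = V × PW.
Inflow: F_in = 9.43 × 25.9 = 244.237 mm·m/s
Outflow: F_out = 6.26 × 8.53 = 53.3978 mm·m/s
Steady-state rate R = (F_in − F_out)/L = (244.237 − 53.3978) / 201000 m = 9.494e-04 mm/s.
R = 9.494e-04 × 3600 × 24 = 82.0 mm/day.

R ≈ 82.0 mm/day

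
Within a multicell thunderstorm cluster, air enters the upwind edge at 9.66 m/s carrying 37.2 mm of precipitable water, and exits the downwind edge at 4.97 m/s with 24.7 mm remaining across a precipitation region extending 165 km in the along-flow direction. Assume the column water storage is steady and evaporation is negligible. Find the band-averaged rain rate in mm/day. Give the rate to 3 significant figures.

Column moisture flux per unit crosswind length is F = V × PW.
Inflow: F_in = 9.66 × 37.2 = 359.352 mm·m/s
Outflow: F_out = 4.97 × 24.7 = 122.759 mm·m/s
Steady-state rate R = (F_in − F_out)/L = (359.352 − 122.759) / 165000 m = 1.434e-03 mm/s.
R = 1.434e-03 × 3600 × 24 = 124 mm/day.

R ≈ 124 mm/day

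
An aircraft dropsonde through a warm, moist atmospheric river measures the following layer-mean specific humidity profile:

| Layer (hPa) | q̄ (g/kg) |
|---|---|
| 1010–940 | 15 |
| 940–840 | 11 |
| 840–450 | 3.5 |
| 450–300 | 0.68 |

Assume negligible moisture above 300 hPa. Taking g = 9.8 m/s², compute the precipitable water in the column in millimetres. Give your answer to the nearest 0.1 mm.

Precipitable water is the column-integrated vapour mass per unit area: PW = (1/g) Σ q̄ Δp, with q in kg/kg and Δp in Pa (1 kg/m² of water = 1 mm).
Layer 1010–940 hPa: Δp = 70 hPa = 7000 Pa, q̄ = 0.015 kg/kg → 0.015 × 7000 / 9.8 = 10.71 mm
Layer 940–840 hPa: Δp = 100 hPa = 10000 Pa, q̄ = 0.011 kg/kg → 0.011 × 10000 / 9.8 = 11.22 mm
Layer 840–450 hPa: Δp = 390 hPa = 39000 Pa, q̄ = 0.0035 kg/kg → 0.0035 × 39000 / 9.8 = 13.93 mm
Layer 450–300 hPa: Δp = 150 hPa = 15000 Pa, q̄ = 0.00068 kg/kg → 0.00068 × 15000 / 9.8 = 1.04 mm
PW = 10.71 + 11.22 + 13.93 + 1.04 = 36.90 ≈ 36.9 mm.

PW ≈ 36.9 mm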